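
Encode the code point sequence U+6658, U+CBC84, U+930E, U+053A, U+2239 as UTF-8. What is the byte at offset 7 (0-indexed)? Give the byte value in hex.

0xE9

U+6658 → 3-byte form E6 99 98 at offsets 0–2.
U+CBC84 → 4-byte form F3 8B B2 84 at offsets 3–6.
U+930E → 3-byte form E9 8C 8E at offsets 7–9.
Offset 7 falls in char 3's range; it's byte 1 of E9 8C 8E = 0xE9.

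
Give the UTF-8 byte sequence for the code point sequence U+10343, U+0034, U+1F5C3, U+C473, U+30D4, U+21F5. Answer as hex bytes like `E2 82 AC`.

U+10343: 4-byte form → F0 90 8D 83.
U+0034: 1-byte form → 34.
U+1F5C3: 4-byte form → F0 9F 97 83.
U+C473: 3-byte form → EC 91 B3.
U+30D4: 3-byte form → E3 83 94.
U+21F5: 3-byte form → E2 87 B5.
Concatenated (18 bytes): F0 90 8D 83 34 F0 9F 97 83 EC 91 B3 E3 83 94 E2 87 B5.

F0 90 8D 83 34 F0 9F 97 83 EC 91 B3 E3 83 94 E2 87 B5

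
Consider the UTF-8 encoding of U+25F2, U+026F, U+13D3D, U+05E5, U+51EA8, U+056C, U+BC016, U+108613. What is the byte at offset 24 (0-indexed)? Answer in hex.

U+25F2 → 3-byte form E2 97 B2 at offsets 0–2.
U+026F → 2-byte form C9 AF at offsets 3–4.
U+13D3D → 4-byte form F0 93 B4 BD at offsets 5–8.
U+05E5 → 2-byte form D7 A5 at offsets 9–10.
U+51EA8 → 4-byte form F1 91 BA A8 at offsets 11–14.
U+056C → 2-byte form D5 AC at offsets 15–16.
U+BC016 → 4-byte form F2 BC 80 96 at offsets 17–20.
U+108613 → 4-byte form F4 88 98 93 at offsets 21–24.
Offset 24 falls in char 8's range; it's byte 4 of F4 88 98 93 = 0x93.

0x93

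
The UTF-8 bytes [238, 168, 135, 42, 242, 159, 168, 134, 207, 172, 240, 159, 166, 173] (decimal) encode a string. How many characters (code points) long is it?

5

Byte at offset 0: 0xEE = 11101110 → 3-byte char (#1). Advance 3.
Byte at offset 3: 0x2A = 00101010 → 1-byte char (#2). Advance 1.
Byte at offset 4: 0xF2 = 11110010 → 4-byte char (#3). Advance 4.
Byte at offset 8: 0xCF = 11001111 → 2-byte char (#4). Advance 2.
Byte at offset 10: 0xF0 = 11110000 → 4-byte char (#5). Advance 4.
Reached end at offset 14 after 5 code points.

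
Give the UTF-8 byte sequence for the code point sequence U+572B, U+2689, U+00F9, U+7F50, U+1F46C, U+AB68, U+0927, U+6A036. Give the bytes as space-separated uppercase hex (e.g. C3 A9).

U+572B: 3-byte form → E5 9C AB.
U+2689: 3-byte form → E2 9A 89.
U+00F9: 2-byte form → C3 B9.
U+7F50: 3-byte form → E7 BD 90.
U+1F46C: 4-byte form → F0 9F 91 AC.
U+AB68: 3-byte form → EA AD A8.
U+0927: 3-byte form → E0 A4 A7.
U+6A036: 4-byte form → F1 AA 80 B6.
Concatenated (25 bytes): E5 9C AB E2 9A 89 C3 B9 E7 BD 90 F0 9F 91 AC EA AD A8 E0 A4 A7 F1 AA 80 B6.

E5 9C AB E2 9A 89 C3 B9 E7 BD 90 F0 9F 91 AC EA AD A8 E0 A4 A7 F1 AA 80 B6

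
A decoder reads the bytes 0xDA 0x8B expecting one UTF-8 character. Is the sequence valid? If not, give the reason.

valid

Leading byte 0xDA = 11011010 → 2-byte form.
Continuation bytes 0x8B=10001011 all match 10xxxxxx.
Decoded value 0x68B is ≥ 0x80 (shortest form) and not a surrogate.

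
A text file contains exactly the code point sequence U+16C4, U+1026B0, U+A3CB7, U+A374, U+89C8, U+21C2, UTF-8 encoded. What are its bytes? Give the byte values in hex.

U+16C4: 3-byte form → E1 9B 84.
U+1026B0: 4-byte form → F4 82 9A B0.
U+A3CB7: 4-byte form → F2 A3 B2 B7.
U+A374: 3-byte form → EA 8D B4.
U+89C8: 3-byte form → E8 A7 88.
U+21C2: 3-byte form → E2 87 82.
Concatenated (20 bytes): E1 9B 84 F4 82 9A B0 F2 A3 B2 B7 EA 8D B4 E8 A7 88 E2 87 82.

E1 9B 84 F4 82 9A B0 F2 A3 B2 B7 EA 8D B4 E8 A7 88 E2 87 82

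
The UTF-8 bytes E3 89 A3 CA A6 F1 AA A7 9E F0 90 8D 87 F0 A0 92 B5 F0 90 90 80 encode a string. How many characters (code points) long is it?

6

Byte at offset 0: 0xE3 = 11100011 → 3-byte char (#1). Advance 3.
Byte at offset 3: 0xCA = 11001010 → 2-byte char (#2). Advance 2.
Byte at offset 5: 0xF1 = 11110001 → 4-byte char (#3). Advance 4.
Byte at offset 9: 0xF0 = 11110000 → 4-byte char (#4). Advance 4.
Byte at offset 13: 0xF0 = 11110000 → 4-byte char (#5). Advance 4.
Byte at offset 17: 0xF0 = 11110000 → 4-byte char (#6). Advance 4.
Reached end at offset 21 after 6 code points.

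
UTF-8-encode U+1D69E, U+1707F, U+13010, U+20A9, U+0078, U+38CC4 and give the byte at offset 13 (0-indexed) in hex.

0x82

U+1D69E → 4-byte form F0 9D 9A 9E at offsets 0–3.
U+1707F → 4-byte form F0 97 81 BF at offsets 4–7.
U+13010 → 4-byte form F0 93 80 90 at offsets 8–11.
U+20A9 → 3-byte form E2 82 A9 at offsets 12–14.
Offset 13 falls in char 4's range; it's byte 2 of E2 82 A9 = 0x82.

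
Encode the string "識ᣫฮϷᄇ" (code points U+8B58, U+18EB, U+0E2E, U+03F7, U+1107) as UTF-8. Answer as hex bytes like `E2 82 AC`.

E8 AD 98 E1 A3 AB E0 B8 AE CF B7 E1 84 87

U+8B58: 3-byte form → E8 AD 98.
U+18EB: 3-byte form → E1 A3 AB.
U+0E2E: 3-byte form → E0 B8 AE.
U+03F7: 2-byte form → CF B7.
U+1107: 3-byte form → E1 84 87.
Concatenated (14 bytes): E8 AD 98 E1 A3 AB E0 B8 AE CF B7 E1 84 87.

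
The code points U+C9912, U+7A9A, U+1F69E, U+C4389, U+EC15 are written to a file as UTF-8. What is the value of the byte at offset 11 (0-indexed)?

U+C9912 → 4-byte form F3 89 A4 92 at offsets 0–3.
U+7A9A → 3-byte form E7 AA 9A at offsets 4–6.
U+1F69E → 4-byte form F0 9F 9A 9E at offsets 7–10.
U+C4389 → 4-byte form F3 84 8E 89 at offsets 11–14.
Offset 11 falls in char 4's range; it's byte 1 of F3 84 8E 89 = 0xF3.

0xF3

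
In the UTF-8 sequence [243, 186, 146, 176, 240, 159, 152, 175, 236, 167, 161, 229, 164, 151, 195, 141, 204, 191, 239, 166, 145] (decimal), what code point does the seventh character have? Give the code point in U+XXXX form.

U+F991

Offset 0: leading byte 0xF3 = 11110011 → 4-byte char #1 = F3 BA 92 B0.
Offset 4: leading byte 0xF0 = 11110000 → 4-byte char #2 = F0 9F 98 AF.
Offset 8: leading byte 0xEC = 11101100 → 3-byte char #3 = EC A7 A1.
Offset 11: leading byte 0xE5 = 11100101 → 3-byte char #4 = E5 A4 97.
Offset 14: leading byte 0xC3 = 11000011 → 2-byte char #5 = C3 8D.
Offset 16: leading byte 0xCC = 11001100 → 2-byte char #6 = CC BF.
Offset 18: leading byte 0xEF = 11101111 → 3-byte char #7 = EF A6 91.
Leading byte 0xEF = 11101111 matches 1110xxxx → 3-byte sequence.
Byte 1: 0xEF = 11101111, payload 1111 (4 bits).
Byte 2: 0xA6 = 10100110 (10xxxxxx ✓), payload 100110.
Byte 3: 0x91 = 10010001 (10xxxxxx ✓), payload 010001.
Concatenate: 1111100110010001 = 0xF991 (16 bits → U+F991).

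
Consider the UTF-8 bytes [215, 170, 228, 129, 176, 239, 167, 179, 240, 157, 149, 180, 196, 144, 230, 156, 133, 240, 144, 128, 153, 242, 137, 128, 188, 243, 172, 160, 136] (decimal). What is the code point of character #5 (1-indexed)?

Offset 0: leading byte 0xD7 = 11010111 → 2-byte char #1 = D7 AA.
Offset 2: leading byte 0xE4 = 11100100 → 3-byte char #2 = E4 81 B0.
Offset 5: leading byte 0xEF = 11101111 → 3-byte char #3 = EF A7 B3.
Offset 8: leading byte 0xF0 = 11110000 → 4-byte char #4 = F0 9D 95 B4.
Offset 12: leading byte 0xC4 = 11000100 → 2-byte char #5 = C4 90.
Leading byte 0xC4 = 11000100 matches 110xxxxx → 2-byte sequence.
Byte 1: 0xC4 = 11000100, payload 00100 (5 bits).
Byte 2: 0x90 = 10010000 (10xxxxxx ✓), payload 010000.
Concatenate: 00100010000 = 0x110 (11 bits → U+0110).

U+0110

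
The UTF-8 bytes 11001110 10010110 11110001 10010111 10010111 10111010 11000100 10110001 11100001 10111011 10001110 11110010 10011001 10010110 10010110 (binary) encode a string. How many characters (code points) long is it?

Byte at offset 0: 0xCE = 11001110 → 2-byte char (#1). Advance 2.
Byte at offset 2: 0xF1 = 11110001 → 4-byte char (#2). Advance 4.
Byte at offset 6: 0xC4 = 11000100 → 2-byte char (#3). Advance 2.
Byte at offset 8: 0xE1 = 11100001 → 3-byte char (#4). Advance 3.
Byte at offset 11: 0xF2 = 11110010 → 4-byte char (#5). Advance 4.
Reached end at offset 15 after 5 code points.

5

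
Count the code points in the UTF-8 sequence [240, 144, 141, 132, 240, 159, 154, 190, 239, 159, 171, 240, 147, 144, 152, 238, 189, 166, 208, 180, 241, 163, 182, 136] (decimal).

Byte at offset 0: 0xF0 = 11110000 → 4-byte char (#1). Advance 4.
Byte at offset 4: 0xF0 = 11110000 → 4-byte char (#2). Advance 4.
Byte at offset 8: 0xEF = 11101111 → 3-byte char (#3). Advance 3.
Byte at offset 11: 0xF0 = 11110000 → 4-byte char (#4). Advance 4.
Byte at offset 15: 0xEE = 11101110 → 3-byte char (#5). Advance 3.
Byte at offset 18: 0xD0 = 11010000 → 2-byte char (#6). Advance 2.
Byte at offset 20: 0xF1 = 11110001 → 4-byte char (#7). Advance 4.
Reached end at offset 24 after 7 code points.

7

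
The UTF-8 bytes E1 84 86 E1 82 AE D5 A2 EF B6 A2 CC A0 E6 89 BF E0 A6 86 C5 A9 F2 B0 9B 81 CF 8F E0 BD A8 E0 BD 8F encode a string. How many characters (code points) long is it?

12

Byte at offset 0: 0xE1 = 11100001 → 3-byte char (#1). Advance 3.
Byte at offset 3: 0xE1 = 11100001 → 3-byte char (#2). Advance 3.
Byte at offset 6: 0xD5 = 11010101 → 2-byte char (#3). Advance 2.
Byte at offset 8: 0xEF = 11101111 → 3-byte char (#4). Advance 3.
Byte at offset 11: 0xCC = 11001100 → 2-byte char (#5). Advance 2.
Byte at offset 13: 0xE6 = 11100110 → 3-byte char (#6). Advance 3.
Byte at offset 16: 0xE0 = 11100000 → 3-byte char (#7). Advance 3.
Byte at offset 19: 0xC5 = 11000101 → 2-byte char (#8). Advance 2.
Byte at offset 21: 0xF2 = 11110010 → 4-byte char (#9). Advance 4.
Byte at offset 25: 0xCF = 11001111 → 2-byte char (#10). Advance 2.
Byte at offset 27: 0xE0 = 11100000 → 3-byte char (#11). Advance 3.
Byte at offset 30: 0xE0 = 11100000 → 3-byte char (#12). Advance 3.
Reached end at offset 33 after 12 code points.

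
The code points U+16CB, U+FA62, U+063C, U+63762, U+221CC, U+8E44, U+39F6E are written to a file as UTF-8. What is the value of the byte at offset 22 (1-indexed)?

1-indexed offset 22 is 0-indexed offset 21.
U+16CB → 3-byte form E1 9B 8B at offsets 0–2.
U+FA62 → 3-byte form EF A9 A2 at offsets 3–5.
U+063C → 2-byte form D8 BC at offsets 6–7.
U+63762 → 4-byte form F1 A3 9D A2 at offsets 8–11.
U+221CC → 4-byte form F0 A2 87 8C at offsets 12–15.
U+8E44 → 3-byte form E8 B9 84 at offsets 16–18.
U+39F6E → 4-byte form F0 B9 BD AE at offsets 19–22.
Offset 21 falls in char 7's range; it's byte 3 of F0 B9 BD AE = 0xBD.

0xBD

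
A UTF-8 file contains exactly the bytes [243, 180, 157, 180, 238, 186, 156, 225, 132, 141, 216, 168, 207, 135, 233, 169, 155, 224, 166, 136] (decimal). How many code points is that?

7

Byte at offset 0: 0xF3 = 11110011 → 4-byte char (#1). Advance 4.
Byte at offset 4: 0xEE = 11101110 → 3-byte char (#2). Advance 3.
Byte at offset 7: 0xE1 = 11100001 → 3-byte char (#3). Advance 3.
Byte at offset 10: 0xD8 = 11011000 → 2-byte char (#4). Advance 2.
Byte at offset 12: 0xCF = 11001111 → 2-byte char (#5). Advance 2.
Byte at offset 14: 0xE9 = 11101001 → 3-byte char (#6). Advance 3.
Byte at offset 17: 0xE0 = 11100000 → 3-byte char (#7). Advance 3.
Reached end at offset 20 after 7 code points.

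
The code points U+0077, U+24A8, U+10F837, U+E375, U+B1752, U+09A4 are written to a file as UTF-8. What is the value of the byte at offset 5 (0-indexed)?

0x8F

U+0077 → 1-byte form 77 at offsets 0–0.
U+24A8 → 3-byte form E2 92 A8 at offsets 1–3.
U+10F837 → 4-byte form F4 8F A0 B7 at offsets 4–7.
Offset 5 falls in char 3's range; it's byte 2 of F4 8F A0 B7 = 0x8F.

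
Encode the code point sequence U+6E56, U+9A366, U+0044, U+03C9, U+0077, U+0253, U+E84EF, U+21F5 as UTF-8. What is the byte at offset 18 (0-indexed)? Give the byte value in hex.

0x87

U+6E56 → 3-byte form E6 B9 96 at offsets 0–2.
U+9A366 → 4-byte form F2 9A 8D A6 at offsets 3–6.
U+0044 → 1-byte form 44 at offsets 7–7.
U+03C9 → 2-byte form CF 89 at offsets 8–9.
U+0077 → 1-byte form 77 at offsets 10–10.
U+0253 → 2-byte form C9 93 at offsets 11–12.
U+E84EF → 4-byte form F3 A8 93 AF at offsets 13–16.
U+21F5 → 3-byte form E2 87 B5 at offsets 17–19.
Offset 18 falls in char 8's range; it's byte 2 of E2 87 B5 = 0x87.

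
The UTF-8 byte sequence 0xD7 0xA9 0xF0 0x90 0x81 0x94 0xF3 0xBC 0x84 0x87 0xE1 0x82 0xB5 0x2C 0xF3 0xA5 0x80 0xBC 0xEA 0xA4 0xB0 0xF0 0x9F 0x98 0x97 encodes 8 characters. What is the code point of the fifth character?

Offset 0: leading byte 0xD7 = 11010111 → 2-byte char #1 = D7 A9.
Offset 2: leading byte 0xF0 = 11110000 → 4-byte char #2 = F0 90 81 94.
Offset 6: leading byte 0xF3 = 11110011 → 4-byte char #3 = F3 BC 84 87.
Offset 10: leading byte 0xE1 = 11100001 → 3-byte char #4 = E1 82 B5.
Offset 13: leading byte 0x2C = 00101100 → 1-byte char #5 = 2C.
Leading byte 0x2C = 00101100 matches 0xxxxxxx → 1-byte sequence.
Byte 1: 0x2C = 00101100, payload 0101100 (7 bits).
Concatenate: 0101100 = 0x2C (7 bits → U+002C).

U+002C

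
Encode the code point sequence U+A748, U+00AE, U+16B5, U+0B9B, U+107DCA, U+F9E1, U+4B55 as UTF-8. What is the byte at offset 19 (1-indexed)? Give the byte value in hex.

0xE4

1-indexed offset 19 is 0-indexed offset 18.
U+A748 → 3-byte form EA 9D 88 at offsets 0–2.
U+00AE → 2-byte form C2 AE at offsets 3–4.
U+16B5 → 3-byte form E1 9A B5 at offsets 5–7.
U+0B9B → 3-byte form E0 AE 9B at offsets 8–10.
U+107DCA → 4-byte form F4 87 B7 8A at offsets 11–14.
U+F9E1 → 3-byte form EF A7 A1 at offsets 15–17.
U+4B55 → 3-byte form E4 AD 95 at offsets 18–20.
Offset 18 falls in char 7's range; it's byte 1 of E4 AD 95 = 0xE4.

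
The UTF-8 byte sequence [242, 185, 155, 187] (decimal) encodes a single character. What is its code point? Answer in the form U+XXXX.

U+B96FB

Leading byte 0xF2 = 11110010 matches 11110xxx → 4-byte sequence.
Byte 1: 0xF2 = 11110010, payload 010 (3 bits).
Byte 2: 0xB9 = 10111001 (10xxxxxx ✓), payload 111001.
Byte 3: 0x9B = 10011011 (10xxxxxx ✓), payload 011011.
Byte 4: 0xBB = 10111011 (10xxxxxx ✓), payload 111011.
Concatenate: 010111001011011111011 = 0xB96FB (21 bits → U+B96FB).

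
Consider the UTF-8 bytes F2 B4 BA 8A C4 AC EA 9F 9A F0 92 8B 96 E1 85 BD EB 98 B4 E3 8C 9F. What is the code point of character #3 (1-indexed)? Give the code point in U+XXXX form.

Offset 0: leading byte 0xF2 = 11110010 → 4-byte char #1 = F2 B4 BA 8A.
Offset 4: leading byte 0xC4 = 11000100 → 2-byte char #2 = C4 AC.
Offset 6: leading byte 0xEA = 11101010 → 3-byte char #3 = EA 9F 9A.
Leading byte 0xEA = 11101010 matches 1110xxxx → 3-byte sequence.
Byte 1: 0xEA = 11101010, payload 1010 (4 bits).
Byte 2: 0x9F = 10011111 (10xxxxxx ✓), payload 011111.
Byte 3: 0x9A = 10011010 (10xxxxxx ✓), payload 011010.
Concatenate: 1010011111011010 = 0xA7DA (16 bits → U+A7DA).

U+A7DA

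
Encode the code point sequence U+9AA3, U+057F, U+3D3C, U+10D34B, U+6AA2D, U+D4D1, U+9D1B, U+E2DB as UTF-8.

U+9AA3: 3-byte form → E9 AA A3.
U+057F: 2-byte form → D5 BF.
U+3D3C: 3-byte form → E3 B4 BC.
U+10D34B: 4-byte form → F4 8D 8D 8B.
U+6AA2D: 4-byte form → F1 AA A8 AD.
U+D4D1: 3-byte form → ED 93 91.
U+9D1B: 3-byte form → E9 B4 9B.
U+E2DB: 3-byte form → EE 8B 9B.
Concatenated (25 bytes): E9 AA A3 D5 BF E3 B4 BC F4 8D 8D 8B F1 AA A8 AD ED 93 91 E9 B4 9B EE 8B 9B.

E9 AA A3 D5 BF E3 B4 BC F4 8D 8D 8B F1 AA A8 AD ED 93 91 E9 B4 9B EE 8B 9B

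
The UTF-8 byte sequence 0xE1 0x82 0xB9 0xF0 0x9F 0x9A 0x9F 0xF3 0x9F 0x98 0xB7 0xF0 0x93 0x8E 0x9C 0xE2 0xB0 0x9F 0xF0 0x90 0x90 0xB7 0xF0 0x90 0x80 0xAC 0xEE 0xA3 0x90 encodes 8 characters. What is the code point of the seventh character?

Offset 0: leading byte 0xE1 = 11100001 → 3-byte char #1 = E1 82 B9.
Offset 3: leading byte 0xF0 = 11110000 → 4-byte char #2 = F0 9F 9A 9F.
Offset 7: leading byte 0xF3 = 11110011 → 4-byte char #3 = F3 9F 98 B7.
Offset 11: leading byte 0xF0 = 11110000 → 4-byte char #4 = F0 93 8E 9C.
Offset 15: leading byte 0xE2 = 11100010 → 3-byte char #5 = E2 B0 9F.
Offset 18: leading byte 0xF0 = 11110000 → 4-byte char #6 = F0 90 90 B7.
Offset 22: leading byte 0xF0 = 11110000 → 4-byte char #7 = F0 90 80 AC.
Leading byte 0xF0 = 11110000 matches 11110xxx → 4-byte sequence.
Byte 1: 0xF0 = 11110000, payload 000 (3 bits).
Byte 2: 0x90 = 10010000 (10xxxxxx ✓), payload 010000.
Byte 3: 0x80 = 10000000 (10xxxxxx ✓), payload 000000.
Byte 4: 0xAC = 10101100 (10xxxxxx ✓), payload 101100.
Concatenate: 000010000000000101100 = 0x1002C (21 bits → U+1002C).

U+1002C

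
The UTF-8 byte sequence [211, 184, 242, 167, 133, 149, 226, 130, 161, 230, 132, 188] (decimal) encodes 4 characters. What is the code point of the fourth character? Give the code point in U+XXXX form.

U+613C

Offset 0: leading byte 0xD3 = 11010011 → 2-byte char #1 = D3 B8.
Offset 2: leading byte 0xF2 = 11110010 → 4-byte char #2 = F2 A7 85 95.
Offset 6: leading byte 0xE2 = 11100010 → 3-byte char #3 = E2 82 A1.
Offset 9: leading byte 0xE6 = 11100110 → 3-byte char #4 = E6 84 BC.
Leading byte 0xE6 = 11100110 matches 1110xxxx → 3-byte sequence.
Byte 1: 0xE6 = 11100110, payload 0110 (4 bits).
Byte 2: 0x84 = 10000100 (10xxxxxx ✓), payload 000100.
Byte 3: 0xBC = 10111100 (10xxxxxx ✓), payload 111100.
Concatenate: 0110000100111100 = 0x613C (16 bits → U+613C).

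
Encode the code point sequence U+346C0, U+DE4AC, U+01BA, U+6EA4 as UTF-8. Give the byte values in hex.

F0 B4 9B 80 F3 9E 92 AC C6 BA E6 BA A4

U+346C0: 4-byte form → F0 B4 9B 80.
U+DE4AC: 4-byte form → F3 9E 92 AC.
U+01BA: 2-byte form → C6 BA.
U+6EA4: 3-byte form → E6 BA A4.
Concatenated (13 bytes): F0 B4 9B 80 F3 9E 92 AC C6 BA E6 BA A4.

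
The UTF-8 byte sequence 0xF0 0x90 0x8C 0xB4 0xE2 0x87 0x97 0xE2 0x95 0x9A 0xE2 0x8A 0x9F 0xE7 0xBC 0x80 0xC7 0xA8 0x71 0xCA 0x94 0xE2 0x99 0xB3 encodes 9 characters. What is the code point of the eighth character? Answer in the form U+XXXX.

U+0294

Offset 0: leading byte 0xF0 = 11110000 → 4-byte char #1 = F0 90 8C B4.
Offset 4: leading byte 0xE2 = 11100010 → 3-byte char #2 = E2 87 97.
Offset 7: leading byte 0xE2 = 11100010 → 3-byte char #3 = E2 95 9A.
Offset 10: leading byte 0xE2 = 11100010 → 3-byte char #4 = E2 8A 9F.
Offset 13: leading byte 0xE7 = 11100111 → 3-byte char #5 = E7 BC 80.
Offset 16: leading byte 0xC7 = 11000111 → 2-byte char #6 = C7 A8.
Offset 18: leading byte 0x71 = 01110001 → 1-byte char #7 = 71.
Offset 19: leading byte 0xCA = 11001010 → 2-byte char #8 = CA 94.
Leading byte 0xCA = 11001010 matches 110xxxxx → 2-byte sequence.
Byte 1: 0xCA = 11001010, payload 01010 (5 bits).
Byte 2: 0x94 = 10010100 (10xxxxxx ✓), payload 010100.
Concatenate: 01010010100 = 0x294 (11 bits → U+0294).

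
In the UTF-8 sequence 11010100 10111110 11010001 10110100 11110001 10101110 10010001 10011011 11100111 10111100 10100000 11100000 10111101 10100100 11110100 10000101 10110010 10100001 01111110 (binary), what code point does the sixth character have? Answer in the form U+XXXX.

U+105CA1

Offset 0: leading byte 0xD4 = 11010100 → 2-byte char #1 = D4 BE.
Offset 2: leading byte 0xD1 = 11010001 → 2-byte char #2 = D1 B4.
Offset 4: leading byte 0xF1 = 11110001 → 4-byte char #3 = F1 AE 91 9B.
Offset 8: leading byte 0xE7 = 11100111 → 3-byte char #4 = E7 BC A0.
Offset 11: leading byte 0xE0 = 11100000 → 3-byte char #5 = E0 BD A4.
Offset 14: leading byte 0xF4 = 11110100 → 4-byte char #6 = F4 85 B2 A1.
Leading byte 0xF4 = 11110100 matches 11110xxx → 4-byte sequence.
Byte 1: 0xF4 = 11110100, payload 100 (3 bits).
Byte 2: 0x85 = 10000101 (10xxxxxx ✓), payload 000101.
Byte 3: 0xB2 = 10110010 (10xxxxxx ✓), payload 110010.
Byte 4: 0xA1 = 10100001 (10xxxxxx ✓), payload 100001.
Concatenate: 100000101110010100001 = 0x105CA1 (21 bits → U+105CA1).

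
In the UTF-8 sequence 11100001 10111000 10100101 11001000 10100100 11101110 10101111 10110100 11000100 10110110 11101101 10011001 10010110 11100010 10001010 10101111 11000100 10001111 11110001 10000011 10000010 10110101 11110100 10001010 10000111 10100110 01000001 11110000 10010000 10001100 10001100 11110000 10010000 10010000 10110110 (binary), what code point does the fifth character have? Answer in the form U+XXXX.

Offset 0: leading byte 0xE1 = 11100001 → 3-byte char #1 = E1 B8 A5.
Offset 3: leading byte 0xC8 = 11001000 → 2-byte char #2 = C8 A4.
Offset 5: leading byte 0xEE = 11101110 → 3-byte char #3 = EE AF B4.
Offset 8: leading byte 0xC4 = 11000100 → 2-byte char #4 = C4 B6.
Offset 10: leading byte 0xED = 11101101 → 3-byte char #5 = ED 99 96.
Leading byte 0xED = 11101101 matches 1110xxxx → 3-byte sequence.
Byte 1: 0xED = 11101101, payload 1101 (4 bits).
Byte 2: 0x99 = 10011001 (10xxxxxx ✓), payload 011001.
Byte 3: 0x96 = 10010110 (10xxxxxx ✓), payload 010110.
Concatenate: 1101011001010110 = 0xD656 (16 bits → U+D656).

U+D656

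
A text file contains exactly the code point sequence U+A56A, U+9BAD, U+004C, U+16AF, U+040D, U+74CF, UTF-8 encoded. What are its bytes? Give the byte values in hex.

U+A56A: 3-byte form → EA 95 AA.
U+9BAD: 3-byte form → E9 AE AD.
U+004C: 1-byte form → 4C.
U+16AF: 3-byte form → E1 9A AF.
U+040D: 2-byte form → D0 8D.
U+74CF: 3-byte form → E7 93 8F.
Concatenated (15 bytes): EA 95 AA E9 AE AD 4C E1 9A AF D0 8D E7 93 8F.

EA 95 AA E9 AE AD 4C E1 9A AF D0 8D E7 93 8F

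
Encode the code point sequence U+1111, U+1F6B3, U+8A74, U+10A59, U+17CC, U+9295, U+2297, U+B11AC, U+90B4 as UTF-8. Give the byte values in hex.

U+1111: 3-byte form → E1 84 91.
U+1F6B3: 4-byte form → F0 9F 9A B3.
U+8A74: 3-byte form → E8 A9 B4.
U+10A59: 4-byte form → F0 90 A9 99.
U+17CC: 3-byte form → E1 9F 8C.
U+9295: 3-byte form → E9 8A 95.
U+2297: 3-byte form → E2 8A 97.
U+B11AC: 4-byte form → F2 B1 86 AC.
U+90B4: 3-byte form → E9 82 B4.
Concatenated (30 bytes): E1 84 91 F0 9F 9A B3 E8 A9 B4 F0 90 A9 99 E1 9F 8C E9 8A 95 E2 8A 97 F2 B1 86 AC E9 82 B4.

E1 84 91 F0 9F 9A B3 E8 A9 B4 F0 90 A9 99 E1 9F 8C E9 8A 95 E2 8A 97 F2 B1 86 AC E9 82 B4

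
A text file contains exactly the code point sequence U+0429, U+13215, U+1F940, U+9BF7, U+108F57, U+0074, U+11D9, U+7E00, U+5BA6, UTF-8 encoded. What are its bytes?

U+0429: 2-byte form → D0 A9.
U+13215: 4-byte form → F0 93 88 95.
U+1F940: 4-byte form → F0 9F A5 80.
U+9BF7: 3-byte form → E9 AF B7.
U+108F57: 4-byte form → F4 88 BD 97.
U+0074: 1-byte form → 74.
U+11D9: 3-byte form → E1 87 99.
U+7E00: 3-byte form → E7 B8 80.
U+5BA6: 3-byte form → E5 AE A6.
Concatenated (27 bytes): D0 A9 F0 93 88 95 F0 9F A5 80 E9 AF B7 F4 88 BD 97 74 E1 87 99 E7 B8 80 E5 AE A6.

D0 A9 F0 93 88 95 F0 9F A5 80 E9 AF B7 F4 88 BD 97 74 E1 87 99 E7 B8 80 E5 AE A6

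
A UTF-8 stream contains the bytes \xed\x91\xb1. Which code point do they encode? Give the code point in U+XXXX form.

U+D471

Leading byte 0xED = 11101101 matches 1110xxxx → 3-byte sequence.
Byte 1: 0xED = 11101101, payload 1101 (4 bits).
Byte 2: 0x91 = 10010001 (10xxxxxx ✓), payload 010001.
Byte 3: 0xB1 = 10110001 (10xxxxxx ✓), payload 110001.
Concatenate: 1101010001110001 = 0xD471 (16 bits → U+D471).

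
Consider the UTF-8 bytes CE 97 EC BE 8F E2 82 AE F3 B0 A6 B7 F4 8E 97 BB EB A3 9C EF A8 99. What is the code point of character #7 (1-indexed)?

Offset 0: leading byte 0xCE = 11001110 → 2-byte char #1 = CE 97.
Offset 2: leading byte 0xEC = 11101100 → 3-byte char #2 = EC BE 8F.
Offset 5: leading byte 0xE2 = 11100010 → 3-byte char #3 = E2 82 AE.
Offset 8: leading byte 0xF3 = 11110011 → 4-byte char #4 = F3 B0 A6 B7.
Offset 12: leading byte 0xF4 = 11110100 → 4-byte char #5 = F4 8E 97 BB.
Offset 16: leading byte 0xEB = 11101011 → 3-byte char #6 = EB A3 9C.
Offset 19: leading byte 0xEF = 11101111 → 3-byte char #7 = EF A8 99.
Leading byte 0xEF = 11101111 matches 1110xxxx → 3-byte sequence.
Byte 1: 0xEF = 11101111, payload 1111 (4 bits).
Byte 2: 0xA8 = 10101000 (10xxxxxx ✓), payload 101000.
Byte 3: 0x99 = 10011001 (10xxxxxx ✓), payload 011001.
Concatenate: 1111101000011001 = 0xFA19 (16 bits → U+FA19).

U+FA19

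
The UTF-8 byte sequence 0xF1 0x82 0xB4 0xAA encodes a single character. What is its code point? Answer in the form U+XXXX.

Leading byte 0xF1 = 11110001 matches 11110xxx → 4-byte sequence.
Byte 1: 0xF1 = 11110001, payload 001 (3 bits).
Byte 2: 0x82 = 10000010 (10xxxxxx ✓), payload 000010.
Byte 3: 0xB4 = 10110100 (10xxxxxx ✓), payload 110100.
Byte 4: 0xAA = 10101010 (10xxxxxx ✓), payload 101010.
Concatenate: 001000010110100101010 = 0x42D2A (21 bits → U+42D2A).

U+42D2A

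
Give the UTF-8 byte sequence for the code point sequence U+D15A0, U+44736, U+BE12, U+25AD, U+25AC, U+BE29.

F3 91 96 A0 F1 84 9C B6 EB B8 92 E2 96 AD E2 96 AC EB B8 A9

U+D15A0: 4-byte form → F3 91 96 A0.
U+44736: 4-byte form → F1 84 9C B6.
U+BE12: 3-byte form → EB B8 92.
U+25AD: 3-byte form → E2 96 AD.
U+25AC: 3-byte form → E2 96 AC.
U+BE29: 3-byte form → EB B8 A9.
Concatenated (20 bytes): F3 91 96 A0 F1 84 9C B6 EB B8 92 E2 96 AD E2 96 AC EB B8 A9.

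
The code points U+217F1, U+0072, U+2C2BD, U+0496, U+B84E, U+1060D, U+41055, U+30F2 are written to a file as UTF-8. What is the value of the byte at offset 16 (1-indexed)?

1-indexed offset 16 is 0-indexed offset 15.
U+217F1 → 4-byte form F0 A1 9F B1 at offsets 0–3.
U+0072 → 1-byte form 72 at offsets 4–4.
U+2C2BD → 4-byte form F0 AC 8A BD at offsets 5–8.
U+0496 → 2-byte form D2 96 at offsets 9–10.
U+B84E → 3-byte form EB A1 8E at offsets 11–13.
U+1060D → 4-byte form F0 90 98 8D at offsets 14–17.
Offset 15 falls in char 6's range; it's byte 2 of F0 90 98 8D = 0x90.

0x90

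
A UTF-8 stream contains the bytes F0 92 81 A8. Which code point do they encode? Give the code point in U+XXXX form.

U+12068

Leading byte 0xF0 = 11110000 matches 11110xxx → 4-byte sequence.
Byte 1: 0xF0 = 11110000, payload 000 (3 bits).
Byte 2: 0x92 = 10010010 (10xxxxxx ✓), payload 010010.
Byte 3: 0x81 = 10000001 (10xxxxxx ✓), payload 000001.
Byte 4: 0xA8 = 10101000 (10xxxxxx ✓), payload 101000.
Concatenate: 000010010000001101000 = 0x12068 (21 bits → U+12068).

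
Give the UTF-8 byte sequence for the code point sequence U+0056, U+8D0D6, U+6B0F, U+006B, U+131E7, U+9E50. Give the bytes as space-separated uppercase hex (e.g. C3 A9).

U+0056: 1-byte form → 56.
U+8D0D6: 4-byte form → F2 8D 83 96.
U+6B0F: 3-byte form → E6 AC 8F.
U+006B: 1-byte form → 6B.
U+131E7: 4-byte form → F0 93 87 A7.
U+9E50: 3-byte form → E9 B9 90.
Concatenated (16 bytes): 56 F2 8D 83 96 E6 AC 8F 6B F0 93 87 A7 E9 B9 90.

56 F2 8D 83 96 E6 AC 8F 6B F0 93 87 A7 E9 B9 90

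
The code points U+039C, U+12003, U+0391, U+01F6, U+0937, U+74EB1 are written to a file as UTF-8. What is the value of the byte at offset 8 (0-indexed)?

0xC7

U+039C → 2-byte form CE 9C at offsets 0–1.
U+12003 → 4-byte form F0 92 80 83 at offsets 2–5.
U+0391 → 2-byte form CE 91 at offsets 6–7.
U+01F6 → 2-byte form C7 B6 at offsets 8–9.
Offset 8 falls in char 4's range; it's byte 1 of C7 B6 = 0xC7.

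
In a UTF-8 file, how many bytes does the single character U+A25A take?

U+A25A = 0xA25A. UTF-8 uses 1 byte below 0x80, 2 below 0x800, 3 below 0x10000, 4 up to 0x10FFFF. 0xA25A is in U+0800–U+FFFF → 3 bytes.

3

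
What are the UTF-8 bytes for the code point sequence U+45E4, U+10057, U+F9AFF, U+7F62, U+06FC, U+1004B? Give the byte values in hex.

E4 97 A4 F0 90 81 97 F3 B9 AB BF E7 BD A2 DB BC F0 90 81 8B

U+45E4: 3-byte form → E4 97 A4.
U+10057: 4-byte form → F0 90 81 97.
U+F9AFF: 4-byte form → F3 B9 AB BF.
U+7F62: 3-byte form → E7 BD A2.
U+06FC: 2-byte form → DB BC.
U+1004B: 4-byte form → F0 90 81 8B.
Concatenated (20 bytes): E4 97 A4 F0 90 81 97 F3 B9 AB BF E7 BD A2 DB BC F0 90 81 8B.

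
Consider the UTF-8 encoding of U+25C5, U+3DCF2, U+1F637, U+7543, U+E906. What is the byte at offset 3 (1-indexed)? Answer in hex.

0x85

1-indexed offset 3 is 0-indexed offset 2.
U+25C5 → 3-byte form E2 97 85 at offsets 0–2.
Offset 2 falls in char 1's range; it's byte 3 of E2 97 85 = 0x85.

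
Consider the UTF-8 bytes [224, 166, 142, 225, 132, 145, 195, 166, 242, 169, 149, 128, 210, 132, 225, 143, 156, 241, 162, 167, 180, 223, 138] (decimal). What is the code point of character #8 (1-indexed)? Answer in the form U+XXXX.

U+07CA

Offset 0: leading byte 0xE0 = 11100000 → 3-byte char #1 = E0 A6 8E.
Offset 3: leading byte 0xE1 = 11100001 → 3-byte char #2 = E1 84 91.
Offset 6: leading byte 0xC3 = 11000011 → 2-byte char #3 = C3 A6.
Offset 8: leading byte 0xF2 = 11110010 → 4-byte char #4 = F2 A9 95 80.
Offset 12: leading byte 0xD2 = 11010010 → 2-byte char #5 = D2 84.
Offset 14: leading byte 0xE1 = 11100001 → 3-byte char #6 = E1 8F 9C.
Offset 17: leading byte 0xF1 = 11110001 → 4-byte char #7 = F1 A2 A7 B4.
Offset 21: leading byte 0xDF = 11011111 → 2-byte char #8 = DF 8A.
Leading byte 0xDF = 11011111 matches 110xxxxx → 2-byte sequence.
Byte 1: 0xDF = 11011111, payload 11111 (5 bits).
Byte 2: 0x8A = 10001010 (10xxxxxx ✓), payload 001010.
Concatenate: 11111001010 = 0x7CA (11 bits → U+07CA).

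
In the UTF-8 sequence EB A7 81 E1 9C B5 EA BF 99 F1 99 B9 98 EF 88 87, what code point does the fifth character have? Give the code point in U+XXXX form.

Offset 0: leading byte 0xEB = 11101011 → 3-byte char #1 = EB A7 81.
Offset 3: leading byte 0xE1 = 11100001 → 3-byte char #2 = E1 9C B5.
Offset 6: leading byte 0xEA = 11101010 → 3-byte char #3 = EA BF 99.
Offset 9: leading byte 0xF1 = 11110001 → 4-byte char #4 = F1 99 B9 98.
Offset 13: leading byte 0xEF = 11101111 → 3-byte char #5 = EF 88 87.
Leading byte 0xEF = 11101111 matches 1110xxxx → 3-byte sequence.
Byte 1: 0xEF = 11101111, payload 1111 (4 bits).
Byte 2: 0x88 = 10001000 (10xxxxxx ✓), payload 001000.
Byte 3: 0x87 = 10000111 (10xxxxxx ✓), payload 000111.
Concatenate: 1111001000000111 = 0xF207 (16 bits → U+F207).

U+F207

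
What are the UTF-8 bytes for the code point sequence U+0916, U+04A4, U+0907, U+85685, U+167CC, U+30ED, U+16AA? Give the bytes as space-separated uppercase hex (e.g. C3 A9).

E0 A4 96 D2 A4 E0 A4 87 F2 85 9A 85 F0 96 9F 8C E3 83 AD E1 9A AA

U+0916: 3-byte form → E0 A4 96.
U+04A4: 2-byte form → D2 A4.
U+0907: 3-byte form → E0 A4 87.
U+85685: 4-byte form → F2 85 9A 85.
U+167CC: 4-byte form → F0 96 9F 8C.
U+30ED: 3-byte form → E3 83 AD.
U+16AA: 3-byte form → E1 9A AA.
Concatenated (22 bytes): E0 A4 96 D2 A4 E0 A4 87 F2 85 9A 85 F0 96 9F 8C E3 83 AD E1 9A AA.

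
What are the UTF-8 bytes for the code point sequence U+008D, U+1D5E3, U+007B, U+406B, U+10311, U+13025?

C2 8D F0 9D 97 A3 7B E4 81 AB F0 90 8C 91 F0 93 80 A5

U+008D: 2-byte form → C2 8D.
U+1D5E3: 4-byte form → F0 9D 97 A3.
U+007B: 1-byte form → 7B.
U+406B: 3-byte form → E4 81 AB.
U+10311: 4-byte form → F0 90 8C 91.
U+13025: 4-byte form → F0 93 80 A5.
Concatenated (18 bytes): C2 8D F0 9D 97 A3 7B E4 81 AB F0 90 8C 91 F0 93 80 A5.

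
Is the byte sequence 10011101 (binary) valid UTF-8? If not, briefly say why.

Byte 0x9D = 10011101 has the form 10xxxxxx — a continuation byte — but there is no preceding leading byte.

invalid (continuation byte with no leading byte)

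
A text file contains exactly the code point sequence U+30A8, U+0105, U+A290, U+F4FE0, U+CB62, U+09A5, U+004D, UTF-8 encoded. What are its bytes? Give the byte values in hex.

E3 82 A8 C4 85 EA 8A 90 F3 B4 BF A0 EC AD A2 E0 A6 A5 4D

U+30A8: 3-byte form → E3 82 A8.
U+0105: 2-byte form → C4 85.
U+A290: 3-byte form → EA 8A 90.
U+F4FE0: 4-byte form → F3 B4 BF A0.
U+CB62: 3-byte form → EC AD A2.
U+09A5: 3-byte form → E0 A6 A5.
U+004D: 1-byte form → 4D.
Concatenated (19 bytes): E3 82 A8 C4 85 EA 8A 90 F3 B4 BF A0 EC AD A2 E0 A6 A5 4D.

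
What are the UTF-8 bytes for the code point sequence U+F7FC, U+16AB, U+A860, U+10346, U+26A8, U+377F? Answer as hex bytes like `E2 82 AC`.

EF 9F BC E1 9A AB EA A1 A0 F0 90 8D 86 E2 9A A8 E3 9D BF

U+F7FC: 3-byte form → EF 9F BC.
U+16AB: 3-byte form → E1 9A AB.
U+A860: 3-byte form → EA A1 A0.
U+10346: 4-byte form → F0 90 8D 86.
U+26A8: 3-byte form → E2 9A A8.
U+377F: 3-byte form → E3 9D BF.
Concatenated (19 bytes): EF 9F BC E1 9A AB EA A1 A0 F0 90 8D 86 E2 9A A8 E3 9D BF.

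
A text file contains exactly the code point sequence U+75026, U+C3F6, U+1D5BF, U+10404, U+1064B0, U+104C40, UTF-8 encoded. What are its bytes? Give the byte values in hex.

U+75026: 4-byte form → F1 B5 80 A6.
U+C3F6: 3-byte form → EC 8F B6.
U+1D5BF: 4-byte form → F0 9D 96 BF.
U+10404: 4-byte form → F0 90 90 84.
U+1064B0: 4-byte form → F4 86 92 B0.
U+104C40: 4-byte form → F4 84 B1 80.
Concatenated (23 bytes): F1 B5 80 A6 EC 8F B6 F0 9D 96 BF F0 90 90 84 F4 86 92 B0 F4 84 B1 80.

F1 B5 80 A6 EC 8F B6 F0 9D 96 BF F0 90 90 84 F4 86 92 B0 F4 84 B1 80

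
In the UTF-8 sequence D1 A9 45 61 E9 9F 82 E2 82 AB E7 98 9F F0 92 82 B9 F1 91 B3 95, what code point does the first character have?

U+0469

Offset 0: leading byte 0xD1 = 11010001 → 2-byte char #1 = D1 A9.
Leading byte 0xD1 = 11010001 matches 110xxxxx → 2-byte sequence.
Byte 1: 0xD1 = 11010001, payload 10001 (5 bits).
Byte 2: 0xA9 = 10101001 (10xxxxxx ✓), payload 101001.
Concatenate: 10001101001 = 0x469 (11 bits → U+0469).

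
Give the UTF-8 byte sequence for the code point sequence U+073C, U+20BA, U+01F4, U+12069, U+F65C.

U+073C: 2-byte form → DC BC.
U+20BA: 3-byte form → E2 82 BA.
U+01F4: 2-byte form → C7 B4.
U+12069: 4-byte form → F0 92 81 A9.
U+F65C: 3-byte form → EF 99 9C.
Concatenated (14 bytes): DC BC E2 82 BA C7 B4 F0 92 81 A9 EF 99 9C.

DC BC E2 82 BA C7 B4 F0 92 81 A9 EF 99 9C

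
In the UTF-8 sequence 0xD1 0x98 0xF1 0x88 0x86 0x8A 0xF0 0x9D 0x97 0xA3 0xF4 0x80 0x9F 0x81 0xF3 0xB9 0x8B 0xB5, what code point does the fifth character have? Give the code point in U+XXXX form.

U+F92F5

Offset 0: leading byte 0xD1 = 11010001 → 2-byte char #1 = D1 98.
Offset 2: leading byte 0xF1 = 11110001 → 4-byte char #2 = F1 88 86 8A.
Offset 6: leading byte 0xF0 = 11110000 → 4-byte char #3 = F0 9D 97 A3.
Offset 10: leading byte 0xF4 = 11110100 → 4-byte char #4 = F4 80 9F 81.
Offset 14: leading byte 0xF3 = 11110011 → 4-byte char #5 = F3 B9 8B B5.
Leading byte 0xF3 = 11110011 matches 11110xxx → 4-byte sequence.
Byte 1: 0xF3 = 11110011, payload 011 (3 bits).
Byte 2: 0xB9 = 10111001 (10xxxxxx ✓), payload 111001.
Byte 3: 0x8B = 10001011 (10xxxxxx ✓), payload 001011.
Byte 4: 0xB5 = 10110101 (10xxxxxx ✓), payload 110101.
Concatenate: 011111001001011110101 = 0xF92F5 (21 bits → U+F92F5).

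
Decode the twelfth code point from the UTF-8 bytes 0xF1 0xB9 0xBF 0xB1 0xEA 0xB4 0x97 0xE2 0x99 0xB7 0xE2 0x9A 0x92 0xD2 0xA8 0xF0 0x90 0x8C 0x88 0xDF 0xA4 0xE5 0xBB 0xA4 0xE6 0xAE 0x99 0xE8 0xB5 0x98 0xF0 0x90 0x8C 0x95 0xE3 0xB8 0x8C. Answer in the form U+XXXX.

U+3E0C

Offset 0: leading byte 0xF1 = 11110001 → 4-byte char #1 = F1 B9 BF B1.
Offset 4: leading byte 0xEA = 11101010 → 3-byte char #2 = EA B4 97.
Offset 7: leading byte 0xE2 = 11100010 → 3-byte char #3 = E2 99 B7.
Offset 10: leading byte 0xE2 = 11100010 → 3-byte char #4 = E2 9A 92.
Offset 13: leading byte 0xD2 = 11010010 → 2-byte char #5 = D2 A8.
Offset 15: leading byte 0xF0 = 11110000 → 4-byte char #6 = F0 90 8C 88.
Offset 19: leading byte 0xDF = 11011111 → 2-byte char #7 = DF A4.
Offset 21: leading byte 0xE5 = 11100101 → 3-byte char #8 = E5 BB A4.
Offset 24: leading byte 0xE6 = 11100110 → 3-byte char #9 = E6 AE 99.
Offset 27: leading byte 0xE8 = 11101000 → 3-byte char #10 = E8 B5 98.
Offset 30: leading byte 0xF0 = 11110000 → 4-byte char #11 = F0 90 8C 95.
Offset 34: leading byte 0xE3 = 11100011 → 3-byte char #12 = E3 B8 8C.
Leading byte 0xE3 = 11100011 matches 1110xxxx → 3-byte sequence.
Byte 1: 0xE3 = 11100011, payload 0011 (4 bits).
Byte 2: 0xB8 = 10111000 (10xxxxxx ✓), payload 111000.
Byte 3: 0x8C = 10001100 (10xxxxxx ✓), payload 001100.
Concatenate: 0011111000001100 = 0x3E0C (16 bits → U+3E0C).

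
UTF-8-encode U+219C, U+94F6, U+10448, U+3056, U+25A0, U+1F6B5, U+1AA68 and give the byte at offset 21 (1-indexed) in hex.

1-indexed offset 21 is 0-indexed offset 20.
U+219C → 3-byte form E2 86 9C at offsets 0–2.
U+94F6 → 3-byte form E9 93 B6 at offsets 3–5.
U+10448 → 4-byte form F0 90 91 88 at offsets 6–9.
U+3056 → 3-byte form E3 81 96 at offsets 10–12.
U+25A0 → 3-byte form E2 96 A0 at offsets 13–15.
U+1F6B5 → 4-byte form F0 9F 9A B5 at offsets 16–19.
U+1AA68 → 4-byte form F0 9A A9 A8 at offsets 20–23.
Offset 20 falls in char 7's range; it's byte 1 of F0 9A A9 A8 = 0xF0.

0xF0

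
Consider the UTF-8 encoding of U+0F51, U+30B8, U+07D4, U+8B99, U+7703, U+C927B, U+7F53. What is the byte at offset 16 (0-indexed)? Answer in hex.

0x89

U+0F51 → 3-byte form E0 BD 91 at offsets 0–2.
U+30B8 → 3-byte form E3 82 B8 at offsets 3–5.
U+07D4 → 2-byte form DF 94 at offsets 6–7.
U+8B99 → 3-byte form E8 AE 99 at offsets 8–10.
U+7703 → 3-byte form E7 9C 83 at offsets 11–13.
U+C927B → 4-byte form F3 89 89 BB at offsets 14–17.
Offset 16 falls in char 6's range; it's byte 3 of F3 89 89 BB = 0x89.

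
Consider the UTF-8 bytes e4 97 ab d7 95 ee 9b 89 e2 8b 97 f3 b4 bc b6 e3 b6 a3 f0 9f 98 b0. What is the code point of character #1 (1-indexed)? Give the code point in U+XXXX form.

Offset 0: leading byte 0xE4 = 11100100 → 3-byte char #1 = E4 97 AB.
Leading byte 0xE4 = 11100100 matches 1110xxxx → 3-byte sequence.
Byte 1: 0xE4 = 11100100, payload 0100 (4 bits).
Byte 2: 0x97 = 10010111 (10xxxxxx ✓), payload 010111.
Byte 3: 0xAB = 10101011 (10xxxxxx ✓), payload 101011.
Concatenate: 0100010111101011 = 0x45EB (16 bits → U+45EB).

U+45EB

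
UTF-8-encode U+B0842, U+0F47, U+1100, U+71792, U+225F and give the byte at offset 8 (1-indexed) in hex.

1-indexed offset 8 is 0-indexed offset 7.
U+B0842 → 4-byte form F2 B0 A1 82 at offsets 0–3.
U+0F47 → 3-byte form E0 BD 87 at offsets 4–6.
U+1100 → 3-byte form E1 84 80 at offsets 7–9.
Offset 7 falls in char 3's range; it's byte 1 of E1 84 80 = 0xE1.

0xE1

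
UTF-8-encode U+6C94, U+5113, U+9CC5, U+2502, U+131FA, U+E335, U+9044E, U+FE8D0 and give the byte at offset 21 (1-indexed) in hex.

0x90

1-indexed offset 21 is 0-indexed offset 20.
U+6C94 → 3-byte form E6 B2 94 at offsets 0–2.
U+5113 → 3-byte form E5 84 93 at offsets 3–5.
U+9CC5 → 3-byte form E9 B3 85 at offsets 6–8.
U+2502 → 3-byte form E2 94 82 at offsets 9–11.
U+131FA → 4-byte form F0 93 87 BA at offsets 12–15.
U+E335 → 3-byte form EE 8C B5 at offsets 16–18.
U+9044E → 4-byte form F2 90 91 8E at offsets 19–22.
Offset 20 falls in char 7's range; it's byte 2 of F2 90 91 8E = 0x90.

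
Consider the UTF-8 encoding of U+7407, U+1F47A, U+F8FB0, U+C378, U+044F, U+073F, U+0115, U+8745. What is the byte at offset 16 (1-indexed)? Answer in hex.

1-indexed offset 16 is 0-indexed offset 15.
U+7407 → 3-byte form E7 90 87 at offsets 0–2.
U+1F47A → 4-byte form F0 9F 91 BA at offsets 3–6.
U+F8FB0 → 4-byte form F3 B8 BE B0 at offsets 7–10.
U+C378 → 3-byte form EC 8D B8 at offsets 11–13.
U+044F → 2-byte form D1 8F at offsets 14–15.
Offset 15 falls in char 5's range; it's byte 2 of D1 8F = 0x8F.

0x8F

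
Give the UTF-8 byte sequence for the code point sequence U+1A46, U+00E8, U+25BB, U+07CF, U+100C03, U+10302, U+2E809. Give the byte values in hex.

E1 A9 86 C3 A8 E2 96 BB DF 8F F4 80 B0 83 F0 90 8C 82 F0 AE A0 89

U+1A46: 3-byte form → E1 A9 86.
U+00E8: 2-byte form → C3 A8.
U+25BB: 3-byte form → E2 96 BB.
U+07CF: 2-byte form → DF 8F.
U+100C03: 4-byte form → F4 80 B0 83.
U+10302: 4-byte form → F0 90 8C 82.
U+2E809: 4-byte form → F0 AE A0 89.
Concatenated (22 bytes): E1 A9 86 C3 A8 E2 96 BB DF 8F F4 80 B0 83 F0 90 8C 82 F0 AE A0 89.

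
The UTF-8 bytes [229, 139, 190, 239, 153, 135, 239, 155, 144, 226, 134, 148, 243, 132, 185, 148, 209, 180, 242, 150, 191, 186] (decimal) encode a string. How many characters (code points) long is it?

Byte at offset 0: 0xE5 = 11100101 → 3-byte char (#1). Advance 3.
Byte at offset 3: 0xEF = 11101111 → 3-byte char (#2). Advance 3.
Byte at offset 6: 0xEF = 11101111 → 3-byte char (#3). Advance 3.
Byte at offset 9: 0xE2 = 11100010 → 3-byte char (#4). Advance 3.
Byte at offset 12: 0xF3 = 11110011 → 4-byte char (#5). Advance 4.
Byte at offset 16: 0xD1 = 11010001 → 2-byte char (#6). Advance 2.
Byte at offset 18: 0xF2 = 11110010 → 4-byte char (#7). Advance 4.
Reached end at offset 22 after 7 code points.

7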